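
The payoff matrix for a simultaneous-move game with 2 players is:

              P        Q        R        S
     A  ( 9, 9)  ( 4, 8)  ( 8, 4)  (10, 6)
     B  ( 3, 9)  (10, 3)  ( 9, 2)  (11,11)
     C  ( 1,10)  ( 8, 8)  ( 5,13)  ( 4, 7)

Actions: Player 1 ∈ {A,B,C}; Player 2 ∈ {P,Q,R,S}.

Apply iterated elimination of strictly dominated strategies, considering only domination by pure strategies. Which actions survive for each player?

P1 drop C (B beats it: P:3>1 Q:10>8 R:9>5 S:11>4)
P2 drop Q (P beats it: A:9>8 B:9>3)
P2 drop R (P beats it: A:9>4 B:9>2)
P1→{A,B} P2→{P,S}

Survivors P1:{A,B} P2:{P,S}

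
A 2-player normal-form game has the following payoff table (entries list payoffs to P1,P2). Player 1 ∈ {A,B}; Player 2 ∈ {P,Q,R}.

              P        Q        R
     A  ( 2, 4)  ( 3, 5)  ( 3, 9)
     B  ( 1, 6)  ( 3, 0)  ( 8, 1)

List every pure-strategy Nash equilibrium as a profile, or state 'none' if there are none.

PSNE: ∅

(A,P): not NE [P2→R gives 9>4]
(A,Q): not NE [P2→R gives 9>5]
(A,R): not NE [P1→B gives 8>3]
(B,P): not NE [P1→A gives 2>1]
(B,Q): not NE [P2→P gives 6>0]
(B,R): not NE [P2→P gives 6>1]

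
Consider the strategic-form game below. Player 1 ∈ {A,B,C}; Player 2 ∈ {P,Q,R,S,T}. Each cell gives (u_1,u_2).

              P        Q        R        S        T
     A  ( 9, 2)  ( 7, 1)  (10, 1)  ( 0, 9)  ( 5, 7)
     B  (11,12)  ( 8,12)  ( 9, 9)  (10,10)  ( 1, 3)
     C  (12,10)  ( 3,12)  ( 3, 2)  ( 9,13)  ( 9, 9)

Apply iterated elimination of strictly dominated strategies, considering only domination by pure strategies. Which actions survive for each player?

Survivors P1:{B,C} P2:{P,Q,S}

P2 drop R (P beats it: A:2>1 B:12>9 C:10>2)
P2 drop T (S beats it: A:9>7 B:10>3 C:13>9)
P1 drop A (B beats it: P:11>9 Q:8>7 S:10>0)
P1→{B,C} P2→{P,Q,S}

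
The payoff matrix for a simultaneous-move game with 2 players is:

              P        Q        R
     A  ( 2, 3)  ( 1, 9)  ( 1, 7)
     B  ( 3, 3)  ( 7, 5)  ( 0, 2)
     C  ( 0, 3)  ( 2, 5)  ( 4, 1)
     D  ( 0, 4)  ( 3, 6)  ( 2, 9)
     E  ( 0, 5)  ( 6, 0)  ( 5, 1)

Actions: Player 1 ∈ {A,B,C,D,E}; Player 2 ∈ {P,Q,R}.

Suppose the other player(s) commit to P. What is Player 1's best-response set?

u_1(A vs P) = 2
u_1(B vs P) = 3
u_1(C vs P) = 0
u_1(D vs P) = 0
u_1(E vs P) = 0
max payoff 3 at {B}

argmax u_1 = {B}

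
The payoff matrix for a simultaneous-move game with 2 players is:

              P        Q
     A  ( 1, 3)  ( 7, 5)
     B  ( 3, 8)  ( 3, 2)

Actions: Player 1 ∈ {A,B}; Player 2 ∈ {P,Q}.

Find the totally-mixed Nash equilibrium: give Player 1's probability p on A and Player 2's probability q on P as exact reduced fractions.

P1 indiff ⇒ q·1+(1-q)·7 = q·3+(1-q)·3 ⇒ q(-2) = (1-q)(-4) ⇒ q = 2/3
P2 indiff ⇒ p·3+(1-p)·8 = p·5+(1-p)·2 ⇒ p(-2) = (1-p)(-6) ⇒ p = 3/4

p=3/4, q=2/3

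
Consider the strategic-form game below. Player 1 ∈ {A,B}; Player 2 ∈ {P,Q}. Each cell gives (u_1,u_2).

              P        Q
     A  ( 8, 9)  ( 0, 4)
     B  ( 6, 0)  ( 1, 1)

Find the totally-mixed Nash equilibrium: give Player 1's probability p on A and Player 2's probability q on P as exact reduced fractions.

(p,q) = (1/6, 1/3)

P1 indiff ⇒ q·8+(1-q)·0 = q·6+(1-q)·1 ⇒ q(2) = (1-q)(1) ⇒ q = 1/3
P2 indiff ⇒ p·9+(1-p)·0 = p·4+(1-p)·1 ⇒ p(5) = (1-p)(1) ⇒ p = 1/6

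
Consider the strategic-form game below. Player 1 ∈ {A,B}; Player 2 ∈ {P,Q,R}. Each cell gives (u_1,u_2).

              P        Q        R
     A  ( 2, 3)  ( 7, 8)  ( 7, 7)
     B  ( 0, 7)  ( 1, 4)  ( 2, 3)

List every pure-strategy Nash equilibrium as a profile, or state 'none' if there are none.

(A,P): not NE [P2→Q gives 8>3]
(A,Q): NE
(A,R): not NE [P2→Q gives 8>7]
(B,P): not NE [P1→A gives 2>0]
(B,Q): not NE [P1→A gives 7>1; P2→P gives 7>4]
(B,R): not NE [P1→A gives 7>2; P2→P gives 7>3]

Nash profiles: (A,Q)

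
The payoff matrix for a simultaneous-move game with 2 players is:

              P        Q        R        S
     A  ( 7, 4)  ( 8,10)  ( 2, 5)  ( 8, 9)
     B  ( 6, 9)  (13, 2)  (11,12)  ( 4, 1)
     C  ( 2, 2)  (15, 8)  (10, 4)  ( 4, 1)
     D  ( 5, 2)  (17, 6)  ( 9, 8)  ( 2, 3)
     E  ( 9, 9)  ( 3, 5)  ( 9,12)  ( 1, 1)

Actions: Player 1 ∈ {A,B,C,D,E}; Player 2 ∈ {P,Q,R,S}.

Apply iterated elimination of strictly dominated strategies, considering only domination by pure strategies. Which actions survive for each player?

P2 drop P (R beats it: A:5>4 B:12>9 C:4>2 D:8>2 E:12>9)
P1 drop E (B beats it: Q:13>3 R:11>9 S:4>1)
P2 drop S (Q beats it: A:10>9 B:2>1 C:8>1 D:6>3)
P1 drop A (B beats it: Q:13>8 R:11>2)
P1→{B,C,D} P2→{Q,R}

IESDS → P1:{B,C,D} P2:{Q,R}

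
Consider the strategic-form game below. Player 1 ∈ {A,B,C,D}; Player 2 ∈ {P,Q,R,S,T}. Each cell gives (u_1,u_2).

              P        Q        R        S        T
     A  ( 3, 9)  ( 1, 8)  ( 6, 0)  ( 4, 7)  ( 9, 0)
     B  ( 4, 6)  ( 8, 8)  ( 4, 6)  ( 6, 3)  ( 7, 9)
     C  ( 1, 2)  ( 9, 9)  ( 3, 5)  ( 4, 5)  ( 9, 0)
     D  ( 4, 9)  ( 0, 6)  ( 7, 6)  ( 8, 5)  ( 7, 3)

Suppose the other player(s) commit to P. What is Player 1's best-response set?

u_1(A vs P) = 3
u_1(B vs P) = 4
u_1(C vs P) = 1
u_1(D vs P) = 4
max payoff 4 at {B,D}

argmax u_1 = {B,D}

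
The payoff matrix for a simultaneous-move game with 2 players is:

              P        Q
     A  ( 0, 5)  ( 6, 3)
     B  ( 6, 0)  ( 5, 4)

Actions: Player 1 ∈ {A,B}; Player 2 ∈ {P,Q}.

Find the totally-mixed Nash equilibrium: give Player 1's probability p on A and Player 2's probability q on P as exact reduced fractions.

(p,q) = (2/3, 1/7)

P1 indiff ⇒ q·0+(1-q)·6 = q·6+(1-q)·5 ⇒ q(-6) = (1-q)(-1) ⇒ q = 1/7
P2 indiff ⇒ p·5+(1-p)·0 = p·3+(1-p)·4 ⇒ p(2) = (1-p)(4) ⇒ p = 2/3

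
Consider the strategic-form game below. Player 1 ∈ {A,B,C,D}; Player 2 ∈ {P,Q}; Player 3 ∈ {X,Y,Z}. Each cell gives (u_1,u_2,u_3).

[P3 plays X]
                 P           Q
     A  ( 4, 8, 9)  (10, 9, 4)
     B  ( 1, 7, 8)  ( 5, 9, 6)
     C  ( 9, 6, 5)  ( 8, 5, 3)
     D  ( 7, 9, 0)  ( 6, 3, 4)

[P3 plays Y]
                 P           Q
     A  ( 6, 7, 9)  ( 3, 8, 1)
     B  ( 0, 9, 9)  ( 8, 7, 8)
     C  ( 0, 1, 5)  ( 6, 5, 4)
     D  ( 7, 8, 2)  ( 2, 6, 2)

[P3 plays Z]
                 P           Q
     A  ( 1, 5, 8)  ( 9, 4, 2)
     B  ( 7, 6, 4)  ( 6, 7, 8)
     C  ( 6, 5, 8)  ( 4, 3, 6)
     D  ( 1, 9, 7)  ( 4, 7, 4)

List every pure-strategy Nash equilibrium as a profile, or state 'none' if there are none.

Nash profiles: (A,Q,X)

(A,P,X): not NE [P1→C gives 9>4; P2→Q gives 9>8]
(A,P,Y): not NE [P1→D gives 7>6; P2→Q gives 8>7]
(A,P,Z): not NE [P1→B gives 7>1; P3→Y gives 9>8]
(A,Q,X): NE
(A,Q,Y): not NE [P1→B gives 8>3; P3→X gives 4>1]
(A,Q,Z): not NE [P2→P gives 5>4; P3→X gives 4>2]
(B,P,X): not NE [P1→C gives 9>1; P2→Q gives 9>7; P3→Y gives 9>8]
(B,P,Y): not NE [P1→D gives 7>0]
(B,P,Z): not NE [P2→Q gives 7>6; P3→Y gives 9>4]
(B,Q,X): not NE [P1→A gives 10>5; P3→Z gives 8>6]
(B,Q,Y): not NE [P2→P gives 9>7]
(B,Q,Z): not NE [P1→A gives 9>6]
(C,P,X): not NE [P3→Z gives 8>5]
(C,P,Y): not NE [P1→D gives 7>0; P2→Q gives 5>1; P3→Z gives 8>5]
(C,P,Z): not NE [P1→B gives 7>6]
(C,Q,X): not NE [P1→A gives 10>8; P2→P gives 6>5; P3→Z gives 6>3]
(C,Q,Y): not NE [P1→B gives 8>6; P3→Z gives 6>4]
(C,Q,Z): not NE [P1→A gives 9>4; P2→P gives 5>3]
(D,P,X): not NE [P1→C gives 9>7; P3→Z gives 7>0]
(D,P,Y): not NE [P3→Z gives 7>2]
(D,P,Z): not NE [P1→B gives 7>1]
(D,Q,X): not NE [P1→A gives 10>6; P2→P gives 9>3]
(D,Q,Y): not NE [P1→B gives 8>2; P2→P gives 8>6; P3→Z gives 4>2]
(D,Q,Z): not NE [P1→A gives 9>4; P2→P gives 9>7]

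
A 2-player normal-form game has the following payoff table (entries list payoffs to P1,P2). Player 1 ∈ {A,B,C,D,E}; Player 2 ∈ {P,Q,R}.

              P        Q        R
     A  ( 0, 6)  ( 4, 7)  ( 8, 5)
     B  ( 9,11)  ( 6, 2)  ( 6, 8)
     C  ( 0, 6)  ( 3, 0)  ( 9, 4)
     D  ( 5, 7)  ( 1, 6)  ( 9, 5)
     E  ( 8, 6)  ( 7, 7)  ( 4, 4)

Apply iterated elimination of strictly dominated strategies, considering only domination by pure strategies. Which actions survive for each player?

P2 drop R (P beats it: A:6>5 B:11>8 C:6>4 D:7>5 E:6>4)
P1 drop A (B beats it: P:9>0 Q:6>4)
P1 drop C (B beats it: P:9>0 Q:6>3)
P1 drop D (B beats it: P:9>5 Q:6>1)
P1→{B,E} P2→{P,Q}

IESDS → P1:{B,E} P2:{P,Q}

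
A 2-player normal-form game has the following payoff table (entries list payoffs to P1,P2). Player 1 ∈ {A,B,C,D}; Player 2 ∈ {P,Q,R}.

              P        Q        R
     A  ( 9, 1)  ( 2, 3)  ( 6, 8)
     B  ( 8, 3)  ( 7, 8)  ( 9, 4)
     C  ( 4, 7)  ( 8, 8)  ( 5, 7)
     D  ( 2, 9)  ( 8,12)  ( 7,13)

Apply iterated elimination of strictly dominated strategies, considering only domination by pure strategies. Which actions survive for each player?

P2 drop P (Q beats it: A:3>1 B:8>3 C:8>7 D:12>9)
P1 drop A (B beats it: Q:7>2 R:9>6)
P1→{B,C,D} P2→{Q,R}

IESDS → P1:{B,C,D} P2:{Q,R}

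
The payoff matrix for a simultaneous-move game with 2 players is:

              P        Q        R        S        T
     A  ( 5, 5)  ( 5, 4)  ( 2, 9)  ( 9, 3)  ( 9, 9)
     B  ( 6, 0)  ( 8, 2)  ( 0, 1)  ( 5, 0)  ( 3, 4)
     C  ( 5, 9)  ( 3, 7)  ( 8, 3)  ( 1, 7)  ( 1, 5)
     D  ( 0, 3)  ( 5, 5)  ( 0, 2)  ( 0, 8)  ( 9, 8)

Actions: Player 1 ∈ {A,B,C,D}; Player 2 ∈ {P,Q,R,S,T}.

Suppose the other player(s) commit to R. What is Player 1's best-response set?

argmax u_1 = {C}

u_1(A vs R) = 2
u_1(B vs R) = 0
u_1(C vs R) = 8
u_1(D vs R) = 0
max payoff 8 at {C}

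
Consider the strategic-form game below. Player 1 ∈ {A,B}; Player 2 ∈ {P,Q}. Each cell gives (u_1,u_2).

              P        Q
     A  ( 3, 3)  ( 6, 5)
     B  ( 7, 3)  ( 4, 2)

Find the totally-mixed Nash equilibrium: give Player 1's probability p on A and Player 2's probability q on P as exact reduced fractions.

P1 mixes 1/3 on A; P2 mixes 1/3 on P

P1 indiff ⇒ q·3+(1-q)·6 = q·7+(1-q)·4 ⇒ q(-4) = (1-q)(-2) ⇒ q = 1/3
P2 indiff ⇒ p·3+(1-p)·3 = p·5+(1-p)·2 ⇒ p(-2) = (1-p)(-1) ⇒ p = 1/3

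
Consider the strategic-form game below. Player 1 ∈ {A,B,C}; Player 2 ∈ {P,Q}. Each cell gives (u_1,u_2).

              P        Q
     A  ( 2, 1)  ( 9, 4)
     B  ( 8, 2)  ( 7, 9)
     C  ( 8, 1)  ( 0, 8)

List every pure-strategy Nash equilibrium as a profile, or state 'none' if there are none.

Nash profiles: (A,Q)

(A,P): not NE [P1→C gives 8>2; P2→Q gives 4>1]
(A,Q): NE
(B,P): not NE [P2→Q gives 9>2]
(B,Q): not NE [P1→A gives 9>7]
(C,P): not NE [P2→Q gives 8>1]
(C,Q): not NE [P1→A gives 9>0]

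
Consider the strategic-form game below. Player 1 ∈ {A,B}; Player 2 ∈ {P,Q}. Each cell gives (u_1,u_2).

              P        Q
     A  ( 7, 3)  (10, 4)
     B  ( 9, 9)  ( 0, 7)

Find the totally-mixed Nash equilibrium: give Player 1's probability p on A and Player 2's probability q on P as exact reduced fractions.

p=2/3, q=5/6

P1 indiff ⇒ q·7+(1-q)·10 = q·9+(1-q)·0 ⇒ q(-2) = (1-q)(-10) ⇒ q = 5/6
P2 indiff ⇒ p·3+(1-p)·9 = p·4+(1-p)·7 ⇒ p(-1) = (1-p)(-2) ⇒ p = 2/3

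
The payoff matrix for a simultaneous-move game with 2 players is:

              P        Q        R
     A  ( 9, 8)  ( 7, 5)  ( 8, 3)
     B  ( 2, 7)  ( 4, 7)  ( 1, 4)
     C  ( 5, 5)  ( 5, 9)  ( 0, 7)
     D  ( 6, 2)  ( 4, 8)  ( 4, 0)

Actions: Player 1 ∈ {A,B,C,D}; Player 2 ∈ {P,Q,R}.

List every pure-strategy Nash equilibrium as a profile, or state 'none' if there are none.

(A,P): NE
(A,Q): not NE [P2→P gives 8>5]
(A,R): not NE [P2→P gives 8>3]
(B,P): not NE [P1→A gives 9>2]
(B,Q): not NE [P1→A gives 7>4]
(B,R): not NE [P1→A gives 8>1; P2→Q gives 7>4]
(C,P): not NE [P1→A gives 9>5; P2→Q gives 9>5]
(C,Q): not NE [P1→A gives 7>5]
(C,R): not NE [P1→A gives 8>0; P2→Q gives 9>7]
(D,P): not NE [P1→A gives 9>6; P2→Q gives 8>2]
(D,Q): not NE [P1→A gives 7>4]
(D,R): not NE [P1→A gives 8>4; P2→Q gives 8>0]

PSNE = {(A,P)}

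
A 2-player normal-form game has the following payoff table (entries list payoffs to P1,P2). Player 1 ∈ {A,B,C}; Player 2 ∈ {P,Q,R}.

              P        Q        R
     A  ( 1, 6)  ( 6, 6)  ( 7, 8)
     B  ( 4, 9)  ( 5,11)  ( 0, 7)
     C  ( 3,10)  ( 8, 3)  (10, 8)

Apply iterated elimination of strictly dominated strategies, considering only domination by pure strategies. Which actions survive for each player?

P1 drop A (C beats it: P:3>1 Q:8>6 R:10>7)
P2 drop R (P beats it: B:9>7 C:10>8)
P1→{B,C} P2→{P,Q}

Survivors P1:{B,C} P2:{P,Q}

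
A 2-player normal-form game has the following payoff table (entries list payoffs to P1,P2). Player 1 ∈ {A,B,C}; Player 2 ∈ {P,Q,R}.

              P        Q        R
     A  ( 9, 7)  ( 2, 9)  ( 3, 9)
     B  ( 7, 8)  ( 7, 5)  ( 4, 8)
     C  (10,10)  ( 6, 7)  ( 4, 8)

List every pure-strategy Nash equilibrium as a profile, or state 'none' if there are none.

(A,P): not NE [P1→C gives 10>9; P2→R gives 9>7]
(A,Q): not NE [P1→B gives 7>2]
(A,R): not NE [P1→C gives 4>3]
(B,P): not NE [P1→C gives 10>7]
(B,Q): not NE [P2→R gives 8>5]
(B,R): NE
(C,P): NE
(C,Q): not NE [P1→B gives 7>6; P2→P gives 10>7]
(C,R): not NE [P2→P gives 10>8]

PSNE = {(B,R), (C,P)}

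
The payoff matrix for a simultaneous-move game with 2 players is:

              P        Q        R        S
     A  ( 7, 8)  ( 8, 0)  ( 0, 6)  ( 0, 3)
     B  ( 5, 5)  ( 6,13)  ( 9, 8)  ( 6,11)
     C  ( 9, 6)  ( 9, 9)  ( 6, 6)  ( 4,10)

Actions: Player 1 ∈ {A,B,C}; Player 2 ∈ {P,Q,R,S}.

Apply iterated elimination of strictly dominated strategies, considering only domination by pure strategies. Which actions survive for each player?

P1 drop A (C beats it: P:9>7 Q:9>8 R:6>0 S:4>0)
P2 drop P (Q beats it: B:13>5 C:9>6)
P2 drop R (Q beats it: B:13>8 C:9>6)
P1→{B,C} P2→{Q,S}

IESDS → P1:{B,C} P2:{Q,S}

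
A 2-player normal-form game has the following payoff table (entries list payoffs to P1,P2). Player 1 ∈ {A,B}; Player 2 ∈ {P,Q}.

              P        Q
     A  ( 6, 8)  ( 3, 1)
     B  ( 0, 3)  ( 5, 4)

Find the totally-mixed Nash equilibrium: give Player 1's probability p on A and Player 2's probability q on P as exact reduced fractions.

P1 indiff ⇒ q·6+(1-q)·3 = q·0+(1-q)·5 ⇒ q(6) = (1-q)(2) ⇒ q = 1/4
P2 indiff ⇒ p·8+(1-p)·3 = p·1+(1-p)·4 ⇒ p(7) = (1-p)(1) ⇒ p = 1/8

P1 mixes 1/8 on A; P2 mixes 1/4 on P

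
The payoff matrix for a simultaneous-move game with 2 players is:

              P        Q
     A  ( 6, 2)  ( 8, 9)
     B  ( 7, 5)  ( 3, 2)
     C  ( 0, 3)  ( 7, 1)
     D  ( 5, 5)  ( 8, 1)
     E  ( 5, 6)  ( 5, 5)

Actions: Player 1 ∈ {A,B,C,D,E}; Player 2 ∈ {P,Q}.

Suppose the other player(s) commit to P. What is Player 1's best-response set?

u_1(A vs P) = 6
u_1(B vs P) = 7
u_1(C vs P) = 0
u_1(D vs P) = 5
u_1(E vs P) = 5
max payoff 7 at {B}

argmax u_1 = {B}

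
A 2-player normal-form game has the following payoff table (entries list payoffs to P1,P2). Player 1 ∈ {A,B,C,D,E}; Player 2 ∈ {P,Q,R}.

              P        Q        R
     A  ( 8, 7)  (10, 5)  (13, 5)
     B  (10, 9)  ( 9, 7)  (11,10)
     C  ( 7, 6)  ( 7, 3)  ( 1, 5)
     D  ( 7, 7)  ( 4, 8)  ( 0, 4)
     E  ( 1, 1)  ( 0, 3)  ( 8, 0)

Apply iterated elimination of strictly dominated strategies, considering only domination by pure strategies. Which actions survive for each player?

P1 drop C (A beats it: P:8>7 Q:10>7 R:13>1)
P1 drop D (A beats it: P:8>7 Q:10>4 R:13>0)
P1 drop E (A beats it: P:8>1 Q:10>0 R:13>8)
P2 drop Q (P beats it: A:7>5 B:9>7)
P1→{A,B} P2→{P,R}

Remaining: P1:{A,B} P2:{P,R}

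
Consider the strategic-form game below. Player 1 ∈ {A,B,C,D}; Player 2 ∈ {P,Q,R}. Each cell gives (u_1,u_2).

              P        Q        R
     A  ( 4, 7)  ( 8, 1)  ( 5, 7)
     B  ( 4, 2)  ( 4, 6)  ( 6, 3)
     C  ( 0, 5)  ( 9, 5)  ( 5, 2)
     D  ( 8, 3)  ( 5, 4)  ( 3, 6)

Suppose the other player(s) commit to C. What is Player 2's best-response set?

u_2(P vs C) = 5
u_2(Q vs C) = 5
u_2(R vs C) = 2
max payoff 5 at {P,Q}

P2 best: {P,Q}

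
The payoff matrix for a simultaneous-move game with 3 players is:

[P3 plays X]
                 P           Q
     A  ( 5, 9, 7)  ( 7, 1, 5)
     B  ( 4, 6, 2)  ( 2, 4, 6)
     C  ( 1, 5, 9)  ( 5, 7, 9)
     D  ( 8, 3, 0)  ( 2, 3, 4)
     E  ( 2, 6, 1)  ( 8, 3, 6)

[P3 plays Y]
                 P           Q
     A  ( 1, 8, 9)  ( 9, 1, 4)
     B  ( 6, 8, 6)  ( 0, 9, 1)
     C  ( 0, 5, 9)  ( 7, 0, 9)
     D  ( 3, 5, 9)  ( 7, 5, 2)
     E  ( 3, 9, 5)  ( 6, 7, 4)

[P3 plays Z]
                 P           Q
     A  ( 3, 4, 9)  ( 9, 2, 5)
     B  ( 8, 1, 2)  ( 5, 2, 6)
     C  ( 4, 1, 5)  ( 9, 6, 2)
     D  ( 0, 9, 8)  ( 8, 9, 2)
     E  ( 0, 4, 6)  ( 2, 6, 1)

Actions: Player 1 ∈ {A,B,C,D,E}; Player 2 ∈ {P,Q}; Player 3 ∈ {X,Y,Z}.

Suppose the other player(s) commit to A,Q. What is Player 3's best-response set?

P3 best: {X,Z}

u_3(X vs A,Q) = 5
u_3(Y vs A,Q) = 4
u_3(Z vs A,Q) = 5
max payoff 5 at {X,Z}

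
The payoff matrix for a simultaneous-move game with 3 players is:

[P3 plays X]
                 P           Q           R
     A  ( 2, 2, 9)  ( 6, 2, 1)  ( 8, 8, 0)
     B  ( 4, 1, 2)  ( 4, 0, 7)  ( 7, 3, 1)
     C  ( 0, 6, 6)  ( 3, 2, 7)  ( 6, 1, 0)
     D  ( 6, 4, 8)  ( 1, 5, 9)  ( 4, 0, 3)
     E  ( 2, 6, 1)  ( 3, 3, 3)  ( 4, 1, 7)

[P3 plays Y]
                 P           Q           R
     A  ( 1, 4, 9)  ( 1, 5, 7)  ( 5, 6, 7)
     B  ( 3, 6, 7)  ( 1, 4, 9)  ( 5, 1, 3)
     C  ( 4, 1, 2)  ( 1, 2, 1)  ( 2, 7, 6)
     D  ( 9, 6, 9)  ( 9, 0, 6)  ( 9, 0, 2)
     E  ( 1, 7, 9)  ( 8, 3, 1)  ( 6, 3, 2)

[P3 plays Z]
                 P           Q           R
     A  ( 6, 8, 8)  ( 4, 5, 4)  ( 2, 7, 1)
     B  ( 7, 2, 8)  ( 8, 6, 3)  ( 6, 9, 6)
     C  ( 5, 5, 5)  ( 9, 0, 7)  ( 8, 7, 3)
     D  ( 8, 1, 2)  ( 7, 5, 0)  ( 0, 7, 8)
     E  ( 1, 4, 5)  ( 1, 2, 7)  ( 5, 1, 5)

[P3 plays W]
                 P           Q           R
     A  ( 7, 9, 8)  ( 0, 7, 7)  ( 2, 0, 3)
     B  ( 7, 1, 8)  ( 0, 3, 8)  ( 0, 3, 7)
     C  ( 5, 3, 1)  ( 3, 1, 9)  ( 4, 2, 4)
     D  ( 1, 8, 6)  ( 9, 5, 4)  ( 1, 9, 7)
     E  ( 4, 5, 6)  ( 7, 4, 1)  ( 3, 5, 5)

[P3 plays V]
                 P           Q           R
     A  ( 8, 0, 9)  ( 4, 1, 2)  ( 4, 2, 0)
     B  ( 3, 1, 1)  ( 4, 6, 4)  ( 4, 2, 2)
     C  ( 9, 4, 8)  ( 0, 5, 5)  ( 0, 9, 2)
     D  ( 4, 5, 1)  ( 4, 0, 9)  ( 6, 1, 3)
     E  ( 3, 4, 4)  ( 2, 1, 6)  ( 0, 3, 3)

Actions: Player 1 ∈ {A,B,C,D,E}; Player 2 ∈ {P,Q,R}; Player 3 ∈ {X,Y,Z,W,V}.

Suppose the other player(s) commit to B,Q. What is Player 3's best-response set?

u_3(X vs B,Q) = 7
u_3(Y vs B,Q) = 9
u_3(Z vs B,Q) = 3
u_3(W vs B,Q) = 8
u_3(V vs B,Q) = 4
max payoff 9 at {Y}

BR_3 = {Y}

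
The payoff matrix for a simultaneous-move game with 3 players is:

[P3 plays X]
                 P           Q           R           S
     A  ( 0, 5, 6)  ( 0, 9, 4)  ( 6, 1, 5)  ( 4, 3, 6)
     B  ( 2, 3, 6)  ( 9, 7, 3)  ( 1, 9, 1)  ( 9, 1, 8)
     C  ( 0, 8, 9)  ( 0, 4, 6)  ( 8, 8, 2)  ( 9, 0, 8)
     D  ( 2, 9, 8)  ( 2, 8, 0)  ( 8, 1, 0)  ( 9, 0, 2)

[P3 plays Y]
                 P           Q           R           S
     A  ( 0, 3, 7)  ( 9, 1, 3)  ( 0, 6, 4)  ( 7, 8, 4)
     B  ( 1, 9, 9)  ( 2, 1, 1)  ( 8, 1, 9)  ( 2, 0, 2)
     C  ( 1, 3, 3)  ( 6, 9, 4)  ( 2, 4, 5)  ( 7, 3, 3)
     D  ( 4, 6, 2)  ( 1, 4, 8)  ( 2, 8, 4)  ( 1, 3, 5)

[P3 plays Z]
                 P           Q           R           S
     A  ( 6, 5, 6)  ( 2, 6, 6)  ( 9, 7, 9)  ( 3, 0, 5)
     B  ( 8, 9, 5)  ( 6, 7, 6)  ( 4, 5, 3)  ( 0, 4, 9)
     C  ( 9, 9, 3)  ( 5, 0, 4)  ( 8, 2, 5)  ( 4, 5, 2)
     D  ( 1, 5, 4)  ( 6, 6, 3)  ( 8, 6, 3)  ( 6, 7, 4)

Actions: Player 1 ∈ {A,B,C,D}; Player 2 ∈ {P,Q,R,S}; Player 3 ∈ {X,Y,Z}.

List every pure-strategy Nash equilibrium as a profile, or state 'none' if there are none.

Nash profiles: (A,R,Z), (D,P,X)

(A,P,X): not NE [P1→D gives 2>0; P2→Q gives 9>5; P3→Y gives 7>6]
(A,P,Y): not NE [P1→D gives 4>0; P2→S gives 8>3]
(A,P,Z): not NE [P1→C gives 9>6; P2→R gives 7>5; P3→Y gives 7>6]
(A,Q,X): not NE [P1→B gives 9>0; P3→Z gives 6>4]
(A,Q,Y): not NE [P2→S gives 8>1; P3→Z gives 6>3]
(A,Q,Z): not NE [P1→D gives 6>2; P2→R gives 7>6]
(A,R,X): not NE [P1→D gives 8>6; P2→Q gives 9>1; P3→Z gives 9>5]
(A,R,Y): not NE [P1→B gives 8>0; P2→S gives 8>6; P3→Z gives 9>4]
(A,R,Z): NE
(A,S,X): not NE [P1→D gives 9>4; P2→Q gives 9>3]
(A,S,Y): not NE [P3→X gives 6>4]
(A,S,Z): not NE [P1→D gives 6>3; P2→R gives 7>0; P3→X gives 6>5]
(B,P,X): not NE [P2→R gives 9>3; P3→Y gives 9>6]
(B,P,Y): not NE [P1→D gives 4>1]
(B,P,Z): not NE [P1→C gives 9>8; P3→Y gives 9>5]
(B,Q,X): not NE [P2→R gives 9>7; P3→Z gives 6>3]
(B,Q,Y): not NE [P1→A gives 9>2; P2→P gives 9>1; P3→Z gives 6>1]
(B,Q,Z): not NE [P2→P gives 9>7]
(B,R,X): not NE [P1→D gives 8>1; P3→Y gives 9>1]
(B,R,Y): not NE [P2→P gives 9>1]
(B,R,Z): not NE [P1→A gives 9>4; P2→P gives 9>5; P3→Y gives 9>3]
(B,S,X): not NE [P2→R gives 9>1; P3→Z gives 9>8]
(B,S,Y): not NE [P1→C gives 7>2; P2→P gives 9>0; P3→Z gives 9>2]
(B,S,Z): not NE [P1→D gives 6>0; P2→P gives 9>4]
(C,P,X): not NE [P1→D gives 2>0]
(C,P,Y): not NE [P1→D gives 4>1; P2→Q gives 9>3; P3→X gives 9>3]
(C,P,Z): not NE [P3→X gives 9>3]
(C,Q,X): not NE [P1→B gives 9>0; P2→R gives 8>4]
(C,Q,Y): not NE [P1→A gives 9>6; P3→X gives 6>4]
(C,Q,Z): not NE [P1→D gives 6>5; P2→P gives 9>0; P3→X gives 6>4]
(C,R,X): not NE [P3→Z gives 5>2]
(C,R,Y): not NE [P1→B gives 8>2; P2→Q gives 9>4]
(C,R,Z): not NE [P1→A gives 9>8; P2→P gives 9>2]
(C,S,X): not NE [P2→R gives 8>0]
(C,S,Y): not NE [P2→Q gives 9>3; P3→X gives 8>3]
(C,S,Z): not NE [P1→D gives 6>4; P2→P gives 9>5; P3→X gives 8>2]
(D,P,X): NE
(D,P,Y): not NE [P2→R gives 8>6; P3→X gives 8>2]
(D,P,Z): not NE [P1→C gives 9>1; P2→S gives 7>5; P3→X gives 8>4]
(D,Q,X): not NE [P1→B gives 9>2; P2→P gives 9>8; P3→Y gives 8>0]
(D,Q,Y): not NE [P1→A gives 9>1; P2→R gives 8>4]
(D,Q,Z): not NE [P2→S gives 7>6; P3→Y gives 8>3]
(D,R,X): not NE [P2→P gives 9>1; P3→Y gives 4>0]
(D,R,Y): not NE [P1→B gives 8>2]
(D,R,Z): not NE [P1→A gives 9>8; P2→S gives 7>6; P3→Y gives 4>3]
(D,S,X): not NE [P2→P gives 9>0; P3→Y gives 5>2]
(D,S,Y): not NE [P1→C gives 7>1; P2→R gives 8>3]
(D,S,Z): not NE [P3→Y gives 5>4]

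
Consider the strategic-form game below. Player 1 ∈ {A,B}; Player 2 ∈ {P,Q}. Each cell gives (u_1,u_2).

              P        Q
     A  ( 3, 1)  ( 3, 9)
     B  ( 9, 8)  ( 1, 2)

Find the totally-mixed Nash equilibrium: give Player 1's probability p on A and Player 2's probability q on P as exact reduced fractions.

P1 mixes 3/7 on A; P2 mixes 1/4 on P

P1 indiff ⇒ q·3+(1-q)·3 = q·9+(1-q)·1 ⇒ q(-6) = (1-q)(-2) ⇒ q = 1/4
P2 indiff ⇒ p·1+(1-p)·8 = p·9+(1-p)·2 ⇒ p(-8) = (1-p)(-6) ⇒ p = 3/7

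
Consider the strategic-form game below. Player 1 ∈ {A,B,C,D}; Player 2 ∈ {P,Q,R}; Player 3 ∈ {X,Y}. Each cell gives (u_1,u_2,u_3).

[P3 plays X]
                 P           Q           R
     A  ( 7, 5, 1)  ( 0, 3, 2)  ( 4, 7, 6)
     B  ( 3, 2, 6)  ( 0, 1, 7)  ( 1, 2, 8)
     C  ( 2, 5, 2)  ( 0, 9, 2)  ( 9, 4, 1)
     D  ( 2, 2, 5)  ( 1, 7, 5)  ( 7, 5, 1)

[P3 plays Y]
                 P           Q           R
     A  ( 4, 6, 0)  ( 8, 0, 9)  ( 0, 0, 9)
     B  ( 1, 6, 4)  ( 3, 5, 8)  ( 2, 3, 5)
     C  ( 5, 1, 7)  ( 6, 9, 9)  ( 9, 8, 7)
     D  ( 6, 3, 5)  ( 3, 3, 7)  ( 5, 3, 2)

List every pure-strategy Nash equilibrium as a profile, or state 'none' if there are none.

NE set: (D,P,Y)

(A,P,X): not NE [P2→R gives 7>5]
(A,P,Y): not NE [P1→D gives 6>4; P3→X gives 1>0]
(A,Q,X): not NE [P1→D gives 1>0; P2→R gives 7>3; P3→Y gives 9>2]
(A,Q,Y): not NE [P2→P gives 6>0]
(A,R,X): not NE [P1→C gives 9>4; P3→Y gives 9>6]
(A,R,Y): not NE [P1→C gives 9>0; P2→P gives 6>0]
(B,P,X): not NE [P1→A gives 7>3]
(B,P,Y): not NE [P1→D gives 6>1; P3→X gives 6>4]
(B,Q,X): not NE [P1→D gives 1>0; P2→R gives 2>1; P3→Y gives 8>7]
(B,Q,Y): not NE [P1→A gives 8>3; P2→P gives 6>5]
(B,R,X): not NE [P1→C gives 9>1]
(B,R,Y): not NE [P1→C gives 9>2; P2→P gives 6>3; P3→X gives 8>5]
(C,P,X): not NE [P1→A gives 7>2; P2→Q gives 9>5; P3→Y gives 7>2]
(C,P,Y): not NE [P1→D gives 6>5; P2→Q gives 9>1]
(C,Q,X): not NE [P1→D gives 1>0; P3→Y gives 9>2]
(C,Q,Y): not NE [P1→A gives 8>6]
(C,R,X): not NE [P2→Q gives 9>4; P3→Y gives 7>1]
(C,R,Y): not NE [P2→Q gives 9>8]
(D,P,X): not NE [P1→A gives 7>2; P2→Q gives 7>2]
(D,P,Y): NE
(D,Q,X): not NE [P3→Y gives 7>5]
(D,Q,Y): not NE [P1→A gives 8>3]
(D,R,X): not NE [P1→C gives 9>7; P2→Q gives 7>5; P3→Y gives 2>1]
(D,R,Y): not NE [P1→C gives 9>5]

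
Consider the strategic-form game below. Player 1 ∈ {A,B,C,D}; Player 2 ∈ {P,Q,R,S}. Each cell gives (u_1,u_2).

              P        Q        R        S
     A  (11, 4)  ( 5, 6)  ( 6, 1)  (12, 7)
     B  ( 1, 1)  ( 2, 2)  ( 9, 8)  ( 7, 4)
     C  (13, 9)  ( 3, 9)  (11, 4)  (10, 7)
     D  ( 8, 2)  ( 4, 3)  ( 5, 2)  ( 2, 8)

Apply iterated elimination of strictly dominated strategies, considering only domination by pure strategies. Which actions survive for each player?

P1 drop B (C beats it: P:13>1 Q:3>2 R:11>9 S:10>7)
P1 drop D (A beats it: P:11>8 Q:5>4 R:6>5 S:12>2)
P2 drop R (P beats it: A:4>1 C:9>4)
P1→{A,C} P2→{P,Q,S}

Survivors P1:{A,C} P2:{P,Q,S}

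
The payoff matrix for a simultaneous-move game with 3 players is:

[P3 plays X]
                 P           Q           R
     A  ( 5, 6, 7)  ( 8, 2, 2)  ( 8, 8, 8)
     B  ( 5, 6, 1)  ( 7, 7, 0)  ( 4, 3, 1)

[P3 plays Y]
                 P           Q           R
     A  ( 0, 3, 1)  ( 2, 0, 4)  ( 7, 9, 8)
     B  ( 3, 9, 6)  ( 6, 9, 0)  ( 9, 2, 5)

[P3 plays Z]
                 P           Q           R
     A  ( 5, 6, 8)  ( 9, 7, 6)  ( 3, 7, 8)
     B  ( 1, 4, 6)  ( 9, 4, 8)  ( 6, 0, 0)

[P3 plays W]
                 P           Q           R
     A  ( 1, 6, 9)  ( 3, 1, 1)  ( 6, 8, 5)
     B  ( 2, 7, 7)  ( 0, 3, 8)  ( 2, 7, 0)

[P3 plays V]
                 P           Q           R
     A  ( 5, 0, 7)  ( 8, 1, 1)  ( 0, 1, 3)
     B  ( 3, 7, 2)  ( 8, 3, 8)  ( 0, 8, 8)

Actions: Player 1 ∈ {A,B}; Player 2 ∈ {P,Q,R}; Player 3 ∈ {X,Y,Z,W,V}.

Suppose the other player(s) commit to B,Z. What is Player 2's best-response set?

u_2(P vs B,Z) = 4
u_2(Q vs B,Z) = 4
u_2(R vs B,Z) = 0
max payoff 4 at {P,Q}

BR_2 = {P,Q}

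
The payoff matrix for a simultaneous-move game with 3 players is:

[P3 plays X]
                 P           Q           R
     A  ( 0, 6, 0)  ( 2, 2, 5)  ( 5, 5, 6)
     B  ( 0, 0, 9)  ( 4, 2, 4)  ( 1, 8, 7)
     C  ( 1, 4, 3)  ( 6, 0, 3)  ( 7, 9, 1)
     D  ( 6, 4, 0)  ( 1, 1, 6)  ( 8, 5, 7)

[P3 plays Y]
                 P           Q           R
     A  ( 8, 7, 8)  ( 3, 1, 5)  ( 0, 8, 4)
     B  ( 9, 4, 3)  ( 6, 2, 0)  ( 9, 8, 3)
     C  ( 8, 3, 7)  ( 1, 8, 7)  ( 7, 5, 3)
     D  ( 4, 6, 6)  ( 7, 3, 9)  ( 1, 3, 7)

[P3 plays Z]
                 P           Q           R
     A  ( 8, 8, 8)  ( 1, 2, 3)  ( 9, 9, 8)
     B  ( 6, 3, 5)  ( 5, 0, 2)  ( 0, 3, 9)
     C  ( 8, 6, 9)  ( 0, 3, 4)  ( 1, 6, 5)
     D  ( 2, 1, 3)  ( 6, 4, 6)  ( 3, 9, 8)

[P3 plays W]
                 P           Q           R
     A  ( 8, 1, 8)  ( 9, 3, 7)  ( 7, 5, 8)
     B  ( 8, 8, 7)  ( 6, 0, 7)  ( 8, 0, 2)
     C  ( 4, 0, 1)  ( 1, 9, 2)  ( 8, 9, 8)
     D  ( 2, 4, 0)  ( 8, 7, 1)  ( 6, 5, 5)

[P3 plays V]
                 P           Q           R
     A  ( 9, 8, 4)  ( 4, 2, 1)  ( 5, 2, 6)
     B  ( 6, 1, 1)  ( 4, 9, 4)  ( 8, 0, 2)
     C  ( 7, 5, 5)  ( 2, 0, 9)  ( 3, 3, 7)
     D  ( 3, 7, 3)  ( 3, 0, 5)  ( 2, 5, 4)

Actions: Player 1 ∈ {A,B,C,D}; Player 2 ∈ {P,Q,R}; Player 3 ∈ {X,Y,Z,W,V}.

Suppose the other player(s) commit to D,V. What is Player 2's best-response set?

argmax u_2 = {P}

u_2(P vs D,V) = 7
u_2(Q vs D,V) = 0
u_2(R vs D,V) = 5
max payoff 7 at {P}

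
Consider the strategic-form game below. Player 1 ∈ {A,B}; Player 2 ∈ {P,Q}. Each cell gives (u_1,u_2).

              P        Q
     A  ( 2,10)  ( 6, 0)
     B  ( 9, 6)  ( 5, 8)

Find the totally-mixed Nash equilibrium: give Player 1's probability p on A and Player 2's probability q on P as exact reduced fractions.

P1 indiff ⇒ q·2+(1-q)·6 = q·9+(1-q)·5 ⇒ q(-7) = (1-q)(-1) ⇒ q = 1/8
P2 indiff ⇒ p·10+(1-p)·6 = p·0+(1-p)·8 ⇒ p(10) = (1-p)(2) ⇒ p = 1/6

(p,q) = (1/6, 1/8)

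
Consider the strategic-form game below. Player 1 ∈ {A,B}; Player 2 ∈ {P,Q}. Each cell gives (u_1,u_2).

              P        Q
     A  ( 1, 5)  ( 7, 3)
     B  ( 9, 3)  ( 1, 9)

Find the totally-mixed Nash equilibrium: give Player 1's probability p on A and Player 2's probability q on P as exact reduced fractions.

P1 indiff ⇒ q·1+(1-q)·7 = q·9+(1-q)·1 ⇒ q(-8) = (1-q)(-6) ⇒ q = 3/7
P2 indiff ⇒ p·5+(1-p)·3 = p·3+(1-p)·9 ⇒ p(2) = (1-p)(6) ⇒ p = 3/4

P1 mixes 3/4 on A; P2 mixes 3/7 on P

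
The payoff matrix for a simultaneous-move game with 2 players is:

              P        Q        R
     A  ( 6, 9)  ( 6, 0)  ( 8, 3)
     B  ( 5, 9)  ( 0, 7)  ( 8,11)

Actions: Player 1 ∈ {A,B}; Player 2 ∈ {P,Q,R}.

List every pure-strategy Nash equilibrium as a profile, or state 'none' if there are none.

(A,P): NE
(A,Q): not NE [P2→P gives 9>0]
(A,R): not NE [P2→P gives 9>3]
(B,P): not NE [P1→A gives 6>5; P2→R gives 11>9]
(B,Q): not NE [P1→A gives 6>0; P2→R gives 11>7]
(B,R): NE

NE set: (A,P), (B,R)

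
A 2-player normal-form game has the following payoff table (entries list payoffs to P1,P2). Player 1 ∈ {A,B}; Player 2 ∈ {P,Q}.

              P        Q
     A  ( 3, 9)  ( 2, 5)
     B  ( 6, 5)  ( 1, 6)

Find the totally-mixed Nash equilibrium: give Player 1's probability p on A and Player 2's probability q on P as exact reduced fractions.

P1 mixes 1/5 on A; P2 mixes 1/4 on P

P1 indiff ⇒ q·3+(1-q)·2 = q·6+(1-q)·1 ⇒ q(-3) = (1-q)(-1) ⇒ q = 1/4
P2 indiff ⇒ p·9+(1-p)·5 = p·5+(1-p)·6 ⇒ p(4) = (1-p)(1) ⇒ p = 1/5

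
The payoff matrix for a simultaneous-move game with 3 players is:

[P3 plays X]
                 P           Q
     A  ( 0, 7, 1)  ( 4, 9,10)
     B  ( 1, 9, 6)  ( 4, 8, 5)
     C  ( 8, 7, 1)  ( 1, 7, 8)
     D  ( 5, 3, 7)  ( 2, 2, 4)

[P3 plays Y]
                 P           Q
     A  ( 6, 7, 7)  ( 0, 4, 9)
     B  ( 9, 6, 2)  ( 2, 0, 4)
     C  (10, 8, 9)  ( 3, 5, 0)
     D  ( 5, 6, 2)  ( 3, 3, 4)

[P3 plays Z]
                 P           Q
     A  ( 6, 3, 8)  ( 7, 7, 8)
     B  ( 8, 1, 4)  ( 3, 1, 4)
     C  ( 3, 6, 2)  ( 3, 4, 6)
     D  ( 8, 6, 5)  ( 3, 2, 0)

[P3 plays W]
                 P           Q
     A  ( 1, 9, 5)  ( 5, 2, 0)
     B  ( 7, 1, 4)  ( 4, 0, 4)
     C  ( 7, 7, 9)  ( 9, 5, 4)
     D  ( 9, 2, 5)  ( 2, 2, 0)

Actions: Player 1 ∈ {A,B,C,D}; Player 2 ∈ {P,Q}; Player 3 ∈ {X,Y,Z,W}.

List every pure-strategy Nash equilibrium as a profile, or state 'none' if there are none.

Nash profiles: (A,Q,X), (C,P,Y)

(A,P,X): not NE [P1→C gives 8>0; P2→Q gives 9>7; P3→Z gives 8>1]
(A,P,Y): not NE [P1→C gives 10>6; P3→Z gives 8>7]
(A,P,Z): not NE [P1→D gives 8>6; P2→Q gives 7>3]
(A,P,W): not NE [P1→D gives 9>1; P3→Z gives 8>5]
(A,Q,X): NE
(A,Q,Y): not NE [P1→D gives 3>0; P2→P gives 7>4; P3→X gives 10>9]
(A,Q,Z): not NE [P3→X gives 10>8]
(A,Q,W): not NE [P1→C gives 9>5; P2→P gives 9>2; P3→X gives 10>0]
(B,P,X): not NE [P1→C gives 8>1]
(B,P,Y): not NE [P1→C gives 10>9; P3→X gives 6>2]
(B,P,Z): not NE [P3→X gives 6>4]
(B,P,W): not NE [P1→D gives 9>7; P3→X gives 6>4]
(B,Q,X): not NE [P2→P gives 9>8]
(B,Q,Y): not NE [P1→D gives 3>2; P2→P gives 6>0; P3→X gives 5>4]
(B,Q,Z): not NE [P1→A gives 7>3; P3→X gives 5>4]
(B,Q,W): not NE [P1→C gives 9>4; P2→P gives 1>0; P3→X gives 5>4]
(C,P,X): not NE [P3→W gives 9>1]
(C,P,Y): NE
(C,P,Z): not NE [P1→D gives 8>3; P3→W gives 9>2]
(C,P,W): not NE [P1→D gives 9>7]
(C,Q,X): not NE [P1→B gives 4>1]
(C,Q,Y): not NE [P2→P gives 8>5; P3→X gives 8>0]
(C,Q,Z): not NE [P1→A gives 7>3; P2→P gives 6>4; P3→X gives 8>6]
(C,Q,W): not NE [P2→P gives 7>5; P3→X gives 8>4]
(D,P,X): not NE [P1→C gives 8>5]
(D,P,Y): not NE [P1→C gives 10>5; P3→X gives 7>2]
(D,P,Z): not NE [P3→X gives 7>5]
(D,P,W): not NE [P3→X gives 7>5]
(D,Q,X): not NE [P1→B gives 4>2; P2→P gives 3>2]
(D,Q,Y): not NE [P2→P gives 6>3]
(D,Q,Z): not NE [P1→A gives 7>3; P2→P gives 6>2; P3→Y gives 4>0]
(D,Q,W): not NE [P1→C gives 9>2; P3→Y gives 4>0]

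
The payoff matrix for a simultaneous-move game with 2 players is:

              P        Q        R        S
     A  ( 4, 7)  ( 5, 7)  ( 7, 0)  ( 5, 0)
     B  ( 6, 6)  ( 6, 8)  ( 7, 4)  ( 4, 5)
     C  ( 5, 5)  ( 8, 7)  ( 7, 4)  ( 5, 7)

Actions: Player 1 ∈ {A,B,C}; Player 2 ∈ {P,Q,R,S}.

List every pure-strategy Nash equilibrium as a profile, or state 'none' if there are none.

Nash profiles: (C,Q), (C,S)

(A,P): not NE [P1→B gives 6>4]
(A,Q): not NE [P1→C gives 8>5]
(A,R): not NE [P2→Q gives 7>0]
(A,S): not NE [P2→Q gives 7>0]
(B,P): not NE [P2→Q gives 8>6]
(B,Q): not NE [P1→C gives 8>6]
(B,R): not NE [P2→Q gives 8>4]
(B,S): not NE [P1→C gives 5>4; P2→Q gives 8>5]
(C,P): not NE [P1→B gives 6>5; P2→S gives 7>5]
(C,Q): NE
(C,R): not NE [P2→S gives 7>4]
(C,S): NE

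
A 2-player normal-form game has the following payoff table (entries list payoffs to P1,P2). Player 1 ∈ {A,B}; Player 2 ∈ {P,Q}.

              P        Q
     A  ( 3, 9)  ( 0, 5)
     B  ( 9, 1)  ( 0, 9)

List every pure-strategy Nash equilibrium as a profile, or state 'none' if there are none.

NE set: (B,Q)

(A,P): not NE [P1→B gives 9>3]
(A,Q): not NE [P2→P gives 9>5]
(B,P): not NE [P2→Q gives 9>1]
(B,Q): NE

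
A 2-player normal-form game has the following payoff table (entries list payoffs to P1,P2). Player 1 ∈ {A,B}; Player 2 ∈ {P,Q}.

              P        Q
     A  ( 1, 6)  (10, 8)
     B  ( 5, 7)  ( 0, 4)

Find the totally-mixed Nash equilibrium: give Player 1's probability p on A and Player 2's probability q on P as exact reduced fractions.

(p,q) = (3/5, 5/7)

P1 indiff ⇒ q·1+(1-q)·10 = q·5+(1-q)·0 ⇒ q(-4) = (1-q)(-10) ⇒ q = 5/7
P2 indiff ⇒ p·6+(1-p)·7 = p·8+(1-p)·4 ⇒ p(-2) = (1-p)(-3) ⇒ p = 3/5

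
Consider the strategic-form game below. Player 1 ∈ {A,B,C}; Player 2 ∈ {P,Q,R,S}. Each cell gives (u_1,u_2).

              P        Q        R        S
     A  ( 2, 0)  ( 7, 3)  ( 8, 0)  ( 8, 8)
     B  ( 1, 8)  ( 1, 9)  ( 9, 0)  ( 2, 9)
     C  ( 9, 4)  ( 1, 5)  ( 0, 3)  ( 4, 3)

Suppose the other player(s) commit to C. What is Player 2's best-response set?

u_2(P vs C) = 4
u_2(Q vs C) = 5
u_2(R vs C) = 3
u_2(S vs C) = 3
max payoff 5 at {Q}

BR_2 = {Q}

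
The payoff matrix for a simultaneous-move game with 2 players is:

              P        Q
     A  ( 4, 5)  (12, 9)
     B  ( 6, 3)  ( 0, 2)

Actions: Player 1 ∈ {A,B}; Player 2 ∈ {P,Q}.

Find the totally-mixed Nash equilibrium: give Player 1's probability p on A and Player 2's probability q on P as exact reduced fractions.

P1 indiff ⇒ q·4+(1-q)·12 = q·6+(1-q)·0 ⇒ q(-2) = (1-q)(-12) ⇒ q = 6/7
P2 indiff ⇒ p·5+(1-p)·3 = p·9+(1-p)·2 ⇒ p(-4) = (1-p)(-1) ⇒ p = 1/5

P1 mixes 1/5 on A; P2 mixes 6/7 on P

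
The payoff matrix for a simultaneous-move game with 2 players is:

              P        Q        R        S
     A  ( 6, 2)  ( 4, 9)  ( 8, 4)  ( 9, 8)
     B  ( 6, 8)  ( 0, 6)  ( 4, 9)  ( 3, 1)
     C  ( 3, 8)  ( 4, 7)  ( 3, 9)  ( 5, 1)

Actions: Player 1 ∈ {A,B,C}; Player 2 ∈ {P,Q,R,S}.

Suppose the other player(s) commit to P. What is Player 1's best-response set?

u_1(A vs P) = 6
u_1(B vs P) = 6
u_1(C vs P) = 3
max payoff 6 at {A,B}

P1 best: {A,B}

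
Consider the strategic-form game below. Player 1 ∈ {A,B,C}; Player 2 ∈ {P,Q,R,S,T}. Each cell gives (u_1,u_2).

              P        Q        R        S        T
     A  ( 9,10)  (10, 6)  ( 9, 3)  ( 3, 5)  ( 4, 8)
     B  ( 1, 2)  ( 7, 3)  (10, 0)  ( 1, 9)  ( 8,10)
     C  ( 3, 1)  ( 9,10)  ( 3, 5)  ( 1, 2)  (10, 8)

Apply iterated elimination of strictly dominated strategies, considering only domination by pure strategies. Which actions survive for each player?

Remaining: P1:{A,C} P2:{P,Q,T}

P2 drop R (Q beats it: A:6>3 B:3>0 C:10>5)
P2 drop S (T beats it: A:8>5 B:10>9 C:8>2)
P1 drop B (C beats it: P:3>1 Q:9>7 T:10>8)
P1→{A,C} P2→{P,Q,T}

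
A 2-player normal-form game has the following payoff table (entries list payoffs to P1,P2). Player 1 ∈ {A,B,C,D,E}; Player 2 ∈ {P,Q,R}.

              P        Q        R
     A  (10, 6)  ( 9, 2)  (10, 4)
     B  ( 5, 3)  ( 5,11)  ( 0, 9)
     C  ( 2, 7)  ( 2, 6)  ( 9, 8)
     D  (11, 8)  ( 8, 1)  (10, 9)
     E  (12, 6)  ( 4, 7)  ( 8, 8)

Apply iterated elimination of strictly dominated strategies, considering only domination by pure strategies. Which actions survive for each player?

IESDS → P1:{A,D,E} P2:{P,R}

P1 drop B (A beats it: P:10>5 Q:9>5 R:10>0)
P1 drop C (A beats it: P:10>2 Q:9>2 R:10>9)
P2 drop Q (R beats it: A:4>2 D:9>1 E:8>7)
P1→{A,D,E} P2→{P,R}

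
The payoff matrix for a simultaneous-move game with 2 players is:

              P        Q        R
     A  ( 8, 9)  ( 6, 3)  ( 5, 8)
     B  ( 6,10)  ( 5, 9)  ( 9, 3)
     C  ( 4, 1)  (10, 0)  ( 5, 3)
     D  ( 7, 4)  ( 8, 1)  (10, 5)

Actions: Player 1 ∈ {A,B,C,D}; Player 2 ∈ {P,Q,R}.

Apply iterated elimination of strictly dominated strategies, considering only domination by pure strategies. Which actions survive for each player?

IESDS → P1:{A,D} P2:{P,R}

P1 drop B (D beats it: P:7>6 Q:8>5 R:10>9)
P2 drop Q (P beats it: A:9>3 C:1>0 D:4>1)
P1 drop C (D beats it: P:7>4 R:10>5)
P1→{A,D} P2→{P,R}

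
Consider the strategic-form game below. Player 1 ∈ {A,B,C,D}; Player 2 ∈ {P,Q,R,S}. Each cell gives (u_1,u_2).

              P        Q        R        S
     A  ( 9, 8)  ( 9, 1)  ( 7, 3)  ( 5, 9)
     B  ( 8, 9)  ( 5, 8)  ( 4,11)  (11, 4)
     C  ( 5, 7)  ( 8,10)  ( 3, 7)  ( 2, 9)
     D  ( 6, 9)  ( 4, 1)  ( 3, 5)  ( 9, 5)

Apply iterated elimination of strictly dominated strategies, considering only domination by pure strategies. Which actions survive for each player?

P1 drop C (A beats it: P:9>5 Q:9>8 R:7>3 S:5>2)
P1 drop D (B beats it: P:8>6 Q:5>4 R:4>3 S:11>9)
P2 drop Q (P beats it: A:8>1 B:9>8)
P1→{A,B} P2→{P,R,S}

Survivors P1:{A,B} P2:{P,R,S}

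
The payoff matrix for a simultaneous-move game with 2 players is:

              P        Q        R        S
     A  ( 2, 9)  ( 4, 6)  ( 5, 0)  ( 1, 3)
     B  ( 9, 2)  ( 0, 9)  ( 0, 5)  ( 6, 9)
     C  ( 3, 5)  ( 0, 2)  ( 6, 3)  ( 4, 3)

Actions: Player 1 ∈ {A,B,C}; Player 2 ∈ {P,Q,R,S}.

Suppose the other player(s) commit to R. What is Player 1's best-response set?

P1 best: {C}

u_1(A vs R) = 5
u_1(B vs R) = 0
u_1(C vs R) = 6
max payoff 6 at {C}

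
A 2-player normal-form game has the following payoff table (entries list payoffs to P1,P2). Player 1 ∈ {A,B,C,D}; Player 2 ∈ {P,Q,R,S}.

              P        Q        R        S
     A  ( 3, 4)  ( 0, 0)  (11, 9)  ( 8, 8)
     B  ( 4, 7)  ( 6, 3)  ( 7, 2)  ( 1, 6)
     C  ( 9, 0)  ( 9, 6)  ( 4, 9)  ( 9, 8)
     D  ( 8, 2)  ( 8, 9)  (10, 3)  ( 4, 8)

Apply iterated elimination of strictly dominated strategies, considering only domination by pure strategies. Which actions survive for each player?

P1 drop B (D beats it: P:8>4 Q:8>6 R:10>7 S:4>1)
P2 drop P (R beats it: A:9>4 C:9>0 D:3>2)
P1→{A,C,D} P2→{Q,R,S}

Survivors P1:{A,C,D} P2:{Q,R,S}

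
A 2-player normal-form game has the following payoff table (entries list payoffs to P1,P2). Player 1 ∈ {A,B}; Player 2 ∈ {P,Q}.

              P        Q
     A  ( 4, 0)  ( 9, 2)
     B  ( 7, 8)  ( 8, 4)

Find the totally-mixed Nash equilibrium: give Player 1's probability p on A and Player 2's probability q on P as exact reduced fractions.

P1 indiff ⇒ q·4+(1-q)·9 = q·7+(1-q)·8 ⇒ q(-3) = (1-q)(-1) ⇒ q = 1/4
P2 indiff ⇒ p·0+(1-p)·8 = p·2+(1-p)·4 ⇒ p(-2) = (1-p)(-4) ⇒ p = 2/3

p=2/3, q=1/4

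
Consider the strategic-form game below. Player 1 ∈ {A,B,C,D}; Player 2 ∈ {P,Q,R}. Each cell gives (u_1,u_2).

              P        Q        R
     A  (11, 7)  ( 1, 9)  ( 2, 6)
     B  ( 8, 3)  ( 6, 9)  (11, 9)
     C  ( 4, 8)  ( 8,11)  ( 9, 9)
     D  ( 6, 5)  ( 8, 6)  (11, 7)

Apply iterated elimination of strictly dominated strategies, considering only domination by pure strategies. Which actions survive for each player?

Survivors P1:{B,C,D} P2:{Q,R}

P2 drop P (Q beats it: A:9>7 B:9>3 C:11>8 D:6>5)
P1 drop A (B beats it: Q:6>1 R:11>2)
P1→{B,C,D} P2→{Q,R}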